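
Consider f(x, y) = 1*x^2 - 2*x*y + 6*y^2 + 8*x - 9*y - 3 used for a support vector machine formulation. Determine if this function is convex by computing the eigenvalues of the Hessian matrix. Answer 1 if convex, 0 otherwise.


The Hessian of f(x,y) = 1*x^2 - 2*x*y + 6*y^2 + 8*x - 9*y - 3 is:
H = [[2, -2], [-2, 12]]
Trace = 2 + 12 = 14
Determinant = 2*12 - (-2)^2 = 20
Discriminant = (14)^2 - 4*20 = 116.0
Eigenvalues: lambda_1 = 1.6148, lambda_2 = 12.3852
The function is convex.

1


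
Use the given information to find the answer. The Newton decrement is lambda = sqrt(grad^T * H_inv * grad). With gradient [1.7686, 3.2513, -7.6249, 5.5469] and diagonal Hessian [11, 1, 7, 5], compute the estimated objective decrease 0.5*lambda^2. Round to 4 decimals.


Step 1: H is diagonal, so H^(-1) * g = [0.1608, 3.2513, -1.0893, 1.1094].
Step 2: g^T H^(-1) g = sum_i g_i^2 / H_ii
  = (1.7686)^2/11 + (3.2513)^2/1 + (-7.6249)^2/7 + (5.5469)^2/5
  = 0.2844 + 10.571 + 8.3056 + 6.1536 = 25.3145
Step 3: Objective decrease = 0.5 * g^T H^(-1) g = 12.6573


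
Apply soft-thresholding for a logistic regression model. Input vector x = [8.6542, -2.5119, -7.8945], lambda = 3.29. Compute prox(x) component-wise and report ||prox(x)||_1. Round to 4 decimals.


Soft-thresholding with lambda = 3.29:
prox(8.6542) = sign(8.6542)*max(|8.6542| - 3.29, 0) = 5.3642
prox(-2.5119) = sign(-2.5119)*max(|-2.5119| - 3.29, 0) = 0.0
prox(-7.8945) = sign(-7.8945)*max(|-7.8945| - 3.29, 0) = -4.6045
prox(x) = [5.3642, 0.0, -4.6045]
||prox(x)||_1 = 5.3642 + 0.0 + 4.6045 = 9.9687


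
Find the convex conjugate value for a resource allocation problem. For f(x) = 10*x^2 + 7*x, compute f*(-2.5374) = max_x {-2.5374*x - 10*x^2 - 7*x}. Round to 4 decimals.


f*(y) = sup_x {y*x - a*x^2 - b*x} = sup_x {(y-b)*x - a*x^2}
FOC: (y - b) - 2a*x = 0 => x* = (y - b)/(2a)
x* = (-2.5374 - 7)/(2*10) = -0.4769
f*(-2.5374) = (y-b)^2/(4a) = (-2.5374 - 7)^2/(4*10)
= 90.962/40 = 2.274


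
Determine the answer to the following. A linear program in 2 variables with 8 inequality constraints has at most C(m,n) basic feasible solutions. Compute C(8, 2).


Each vertex corresponds to some choice of n active constraints out of m, so the number of vertices is at most C(m, n) = m! / (n!(m-n)!).
m = 8, n = 2
Numerator: 8 * 7
Denominator: 2! = 2
C(8, 2) = 28


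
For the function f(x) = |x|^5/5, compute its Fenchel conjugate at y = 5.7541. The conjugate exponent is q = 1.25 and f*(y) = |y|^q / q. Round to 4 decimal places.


The conjugate exponent q satisfies 1/p + 1/q = 1.
p = 5, so q = 5/(5 - 1) = 1.25
|y|^q = 5.7541^1.25 = 8.9119
f*(5.7541) = 8.9119 / 1.25 = 7.1295


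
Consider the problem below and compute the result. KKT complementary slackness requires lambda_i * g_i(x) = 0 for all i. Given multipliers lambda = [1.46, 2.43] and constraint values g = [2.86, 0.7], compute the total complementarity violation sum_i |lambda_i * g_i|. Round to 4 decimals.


KKT complementary slackness check:
lambda_1 * g_1 = 1.46 * 2.86 = 4.1756
lambda_2 * g_2 = 2.43 * 0.7 = 1.701
Total violation = 4.1756 + 1.701 = 5.8766


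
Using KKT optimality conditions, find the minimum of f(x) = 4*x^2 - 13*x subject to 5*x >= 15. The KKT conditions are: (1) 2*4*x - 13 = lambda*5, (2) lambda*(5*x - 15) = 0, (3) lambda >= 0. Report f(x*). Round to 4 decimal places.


Step 1: Try lambda = 0 (constraint inactive).
x_unc = 13/(2*4) = 1.625
Check: 5*1.625 = 8.125 < 15 -- violated!
Step 2: Constraint must be active: 5*x = 15
x* = 15/5 = 3.0
lambda = (2*4*3.0 - 13)/5 = 2.2
Step 3: Compute optimal value.
f(x*) = 4*3.0^2 - 13*3.0 = -3.0


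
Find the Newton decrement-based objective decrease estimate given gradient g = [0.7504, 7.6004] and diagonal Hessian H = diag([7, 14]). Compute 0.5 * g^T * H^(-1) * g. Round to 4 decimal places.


Step 1: H is diagonal, so H^(-1) * g = [0.1072, 0.5429].
Step 2: g^T H^(-1) g = sum_i g_i^2 / H_ii
  = (0.7504)^2/7 + (7.6004)^2/14
  = 0.0804 + 4.1261 = 4.2066
Step 3: Objective decrease = 0.5 * g^T H^(-1) g = 2.1033


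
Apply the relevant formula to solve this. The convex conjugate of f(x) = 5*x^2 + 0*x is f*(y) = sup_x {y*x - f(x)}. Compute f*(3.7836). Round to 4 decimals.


f*(y) = sup_x {y*x - a*x^2 - b*x} = sup_x {(y-b)*x - a*x^2}
FOC: (y - b) - 2a*x = 0 => x* = (y - b)/(2a)
x* = (3.7836 - 0)/(2*5) = 0.3784
f*(3.7836) = (y-b)^2/(4a) = (3.7836 - 0)^2/(4*5)
= 14.3156/20 = 0.7158


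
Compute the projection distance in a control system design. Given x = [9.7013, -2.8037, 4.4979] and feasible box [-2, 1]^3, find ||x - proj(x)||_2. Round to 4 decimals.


Project each component onto [-2, 1].
clip(9.7013) = 1.0, clip(-2.8037) = -2.0, clip(4.4979) = 1.0
Projection = [1.0, -2.0, 1.0]
Squared diffs: [75.7126, 0.6459, 12.2353]
Distance = sqrt(88.5938) = 9.4124


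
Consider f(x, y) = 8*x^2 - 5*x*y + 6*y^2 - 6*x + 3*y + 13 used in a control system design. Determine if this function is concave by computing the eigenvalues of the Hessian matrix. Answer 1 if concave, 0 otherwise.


The Hessian of f(x,y) = 8*x^2 - 5*x*y + 6*y^2 - 6*x + 3*y + 13 is:
H = [[16, -5], [-5, 12]]
Trace = 16 + 12 = 28
Determinant = 16*12 - (-5)^2 = 167
Discriminant = (28)^2 - 4*167 = 116.0
Eigenvalues: lambda_1 = 8.6148, lambda_2 = 19.3852
The function is not concave.

0


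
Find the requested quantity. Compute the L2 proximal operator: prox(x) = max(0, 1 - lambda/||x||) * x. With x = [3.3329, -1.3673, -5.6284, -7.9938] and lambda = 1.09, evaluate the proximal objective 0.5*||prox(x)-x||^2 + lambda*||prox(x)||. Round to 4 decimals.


Step 1: Compute ||x||.
||x|| = 10.4191
Step 2: Compute scaling factor.
scale = max(0, 1 - 1.09/10.4191) = 0.8954
Step 3: prox(x) = [2.9842, -1.2243, -5.0396, -7.1575]
||prox(x)|| = 9.3291
Step 4: Proximal objective.
0.5*||prox-x||^2 = 0.5941
lambda*||prox|| = 10.1687
Total = 10.7628


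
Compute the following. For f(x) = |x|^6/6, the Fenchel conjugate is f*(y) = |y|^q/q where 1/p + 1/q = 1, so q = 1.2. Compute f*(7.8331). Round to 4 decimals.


The conjugate exponent q satisfies 1/p + 1/q = 1.
p = 6, so q = 6/(6 - 1) = 1.2
|y|^q = 7.8331^1.2 = 11.8228
f*(7.8331) = 11.8228 / 1.2 = 9.8523


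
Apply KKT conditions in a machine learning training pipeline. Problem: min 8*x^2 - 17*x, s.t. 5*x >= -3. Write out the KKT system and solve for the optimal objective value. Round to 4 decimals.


Step 1: Try lambda = 0 (constraint inactive).
Stationarity: 2*8*x - 17 = 0
x* = 17/(2*8) = 1.0625
Check constraint: 5*1.0625 = 5.3125 >= -3 -- satisfied.
Step 2: Compute optimal value.
f(x*) = 8*1.0625^2 - 17*1.0625 = -9.0313


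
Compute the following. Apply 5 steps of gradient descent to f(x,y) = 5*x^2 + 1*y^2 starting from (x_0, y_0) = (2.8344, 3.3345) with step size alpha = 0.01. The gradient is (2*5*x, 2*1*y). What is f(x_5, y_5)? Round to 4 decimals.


Gradient descent on f(x,y) = 5*x^2 + 1*y^2.
Starting point: (2.8344, 3.3345), alpha = 0.01
Step 1: grad_x = 2*5*2.8344 = 28.344, grad_y = 2*1*3.3345 = 6.669
  x_1 = 2.8344 - 0.01*28.344 = 2.551
  y_1 = 3.3345 - 0.01*6.669 = 3.2678
Step 2: grad_x = 2*5*2.551 = 25.5096, grad_y = 2*1*3.2678 = 6.5356
  x_2 = 2.551 - 0.01*25.5096 = 2.2959
  y_2 = 3.2678 - 0.01*6.5356 = 3.2025
Step 3: grad_x = 2*5*2.2959 = 22.9586, grad_y = 2*1*3.2025 = 6.4049
  x_3 = 2.2959 - 0.01*22.9586 = 2.0663
  y_3 = 3.2025 - 0.01*6.4049 = 3.1384
Step 4: grad_x = 2*5*2.0663 = 20.6628, grad_y = 2*1*3.1384 = 6.2768
  x_4 = 2.0663 - 0.01*20.6628 = 1.8596
  y_4 = 3.1384 - 0.01*6.2768 = 3.0756
Step 5: grad_x = 2*5*1.8596 = 18.5965, grad_y = 2*1*3.0756 = 6.1513
  x_5 = 1.8596 - 0.01*18.5965 = 1.6737
  y_5 = 3.0756 - 0.01*6.1513 = 3.0141
f(1.6737, 3.0141) = 5*1.6737^2 + 1*3.0141^2 = 23.091


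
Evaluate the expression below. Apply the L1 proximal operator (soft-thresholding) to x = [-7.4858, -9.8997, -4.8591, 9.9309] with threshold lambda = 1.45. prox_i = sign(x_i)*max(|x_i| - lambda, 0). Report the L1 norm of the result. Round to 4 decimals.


Soft-thresholding with lambda = 1.45:
prox(-7.4858) = sign(-7.4858)*max(|-7.4858| - 1.45, 0) = -6.0358
prox(-9.8997) = sign(-9.8997)*max(|-9.8997| - 1.45, 0) = -8.4497
prox(-4.8591) = sign(-4.8591)*max(|-4.8591| - 1.45, 0) = -3.4091
prox(9.9309) = sign(9.9309)*max(|9.9309| - 1.45, 0) = 8.4809
prox(x) = [-6.0358, -8.4497, -3.4091, 8.4809]
||prox(x)||_1 = 6.0358 + 8.4497 + 3.4091 + 8.4809 = 26.3755


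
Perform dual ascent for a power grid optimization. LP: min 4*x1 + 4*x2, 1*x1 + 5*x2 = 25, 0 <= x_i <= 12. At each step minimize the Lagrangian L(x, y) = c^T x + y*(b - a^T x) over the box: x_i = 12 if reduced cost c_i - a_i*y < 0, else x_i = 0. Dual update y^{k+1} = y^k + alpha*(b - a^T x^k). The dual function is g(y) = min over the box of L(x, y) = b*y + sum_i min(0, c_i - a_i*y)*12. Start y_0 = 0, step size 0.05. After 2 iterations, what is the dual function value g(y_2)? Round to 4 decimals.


Dual ascent for LP: min 4*x1 + 4*x2, 1*x1 + 5*x2 = 25, 0 <= x_i <= 12
Step 1: y^k = 0.0, reduced costs: (4.0, 4.0)
  x^k = (0.0, 0.0), subgradient = b - a^T x = 25.0
  y^{k+1} = 0.0 + 0.05*25.0 = 1.25
Step 2: y^k = 1.25, reduced costs: (2.75, -2.25)
  x^k = (0.0, 12.0), subgradient = b - a^T x = -35.0
  y^{k+1} = 1.25 + 0.05*-35.0 = -0.5
Dual objective at y_2 = -0.5: reduced costs (4.5, 6.5), box minimizer x = (0.0, 0.0)
g(y_2) = b*y + (c1 - a1*y)*x1 + (c2 - a2*y)*x2 = 25*(-0.5) + 4.5*0.0 + 6.5*0.0 = -12.5 + 0.0 + 0.0 = -12.5


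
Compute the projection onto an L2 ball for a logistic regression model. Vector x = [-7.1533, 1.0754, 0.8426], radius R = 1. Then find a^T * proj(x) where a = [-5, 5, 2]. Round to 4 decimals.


Step 1: Compute ||x|| (intermediates to 6 decimals).
||x|| = sqrt((-7.1533)^2 + 1.0754^2 + 0.8426^2) = 7.282593
Step 2: Project.
Since ||x|| > R, scale = R/||x|| = 1/7.282593 = 0.137314, proj(x) = scale * x
proj(x) = [-0.982248, 0.147667, 0.115701]
Step 3: Dot product.
a^T * proj(x) = -5*(-0.982248) + 5*0.147667 + 2*0.115701 = 5.881


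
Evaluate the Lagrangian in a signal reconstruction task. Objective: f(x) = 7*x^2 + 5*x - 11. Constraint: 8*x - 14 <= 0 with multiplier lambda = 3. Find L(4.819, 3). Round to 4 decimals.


Step 1: Evaluate f(x).
f(4.819) = 7*4.819^2 + 5*4.819 - 11 = 175.6543
Step 2: Evaluate g(x).
g(4.819) = 8*4.819 - 14 = 24.552
Step 3: Compute Lagrangian.
L = 175.6543 + 3*24.552 = 249.3103


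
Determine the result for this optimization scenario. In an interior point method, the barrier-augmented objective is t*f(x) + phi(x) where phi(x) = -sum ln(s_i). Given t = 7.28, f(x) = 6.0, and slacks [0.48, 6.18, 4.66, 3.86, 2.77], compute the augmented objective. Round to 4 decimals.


Step 1: Compute log-barrier.
ln values: [-0.734, 1.8213, 1.539, 1.3507, 1.0188]
phi = -(-0.734 + 1.8213 + 1.539 + 1.3507 + 1.0188) = -4.9959
Step 2: Compute augmented objective.
t*f(x) = 7.28*6.0 = 43.68
Total = 43.68 - 4.9959 = 38.6841


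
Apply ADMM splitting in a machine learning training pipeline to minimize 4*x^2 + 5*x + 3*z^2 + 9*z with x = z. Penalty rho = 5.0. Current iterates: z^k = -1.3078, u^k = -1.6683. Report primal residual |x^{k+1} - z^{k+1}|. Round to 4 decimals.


ADMM iteration with rho = 5.0, z^k = -1.3078, u^k = -1.6683
Step 1: x-update.
Minimize 4*x^2 + 5*x + (5.0/2)*(x + 1.3078 - 1.6683)^2
FOC: (2*4 + 5.0)*x = -5 + 5.0*(-1.3078 + 1.6683)
x^{k+1} = -0.246
Step 2: z-update.
Minimize 3*z^2 + 9*z + (5.0/2)*(-0.246 - z - 1.6683)^2
FOC: (2*3 + 5.0)*z = -9 + 5.0*(-0.246 - 1.6683)
z^{k+1} = -1.6883
Step 3: u-update.
u^{k+1} = -1.6683 - 0.246 + 1.6883 = -0.226
Step 4: Primal residual = |-0.246 + 1.6883| = 1.4423


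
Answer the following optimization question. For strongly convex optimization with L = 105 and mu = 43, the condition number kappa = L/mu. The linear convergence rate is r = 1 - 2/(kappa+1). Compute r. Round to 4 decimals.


Step 1: Compute the condition number.
kappa = L/mu = 105/43 = 2.4419
Step 2: Compute the convergence rate.
r = 1 - 2/(kappa + 1) = 1 - 2*mu/(L + mu) = (L - mu)/(L + mu) = 62/148 = 0.4189


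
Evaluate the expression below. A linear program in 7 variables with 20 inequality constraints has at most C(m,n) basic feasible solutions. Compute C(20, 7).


Each vertex corresponds to some choice of n active constraints out of m, so the number of vertices is at most C(m, n) = m! / (n!(m-n)!).
m = 20, n = 7
Numerator: 20 * 19 * 18 * 17 * 16 * 15 * 14
Denominator: 7! = 5040
C(20, 7) = 77520


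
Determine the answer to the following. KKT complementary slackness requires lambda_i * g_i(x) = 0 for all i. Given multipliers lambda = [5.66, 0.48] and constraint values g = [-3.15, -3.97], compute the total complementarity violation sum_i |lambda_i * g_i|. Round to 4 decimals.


KKT complementary slackness check:
lambda_1 * g_1 = 5.66 * -3.15 = -17.829
lambda_2 * g_2 = 0.48 * -3.97 = -1.9056
Total violation = 17.829 + 1.9056 = 19.7346


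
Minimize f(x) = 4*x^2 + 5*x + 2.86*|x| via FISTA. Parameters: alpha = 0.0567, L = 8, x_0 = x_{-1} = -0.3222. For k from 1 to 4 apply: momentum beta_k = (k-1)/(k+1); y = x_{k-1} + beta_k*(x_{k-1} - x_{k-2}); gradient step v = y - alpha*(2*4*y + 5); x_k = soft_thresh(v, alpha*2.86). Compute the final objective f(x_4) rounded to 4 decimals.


FISTA on f(x) = 4*x^2 + 5*x + 2.86*|x|
L = 8, alpha = 0.0567
Iteration 1: beta = 0.0, y = -0.3222 + 0.0*(-0.3222 + 0.3222) = -0.3222
  grad(y) = 2.4224, v = y - alpha*grad = -0.4596
  prox(v) = soft_thresh(-0.4596, 0.1622) = -0.2974
Iteration 2: beta = 0.3333, y = -0.2974 + 0.3333*(-0.2974 + 0.3222) = -0.2891
  grad(y) = 2.6871, v = y - alpha*grad = -0.4415
  prox(v) = soft_thresh(-0.4415, 0.1622) = -0.2793
Iteration 3: beta = 0.5, y = -0.2793 + 0.5*(-0.2793 + 0.2974) = -0.2703
  grad(y) = 2.8378, v = y - alpha*grad = -0.4312
  prox(v) = soft_thresh(-0.4312, 0.1622) = -0.269
Iteration 4: beta = 0.6, y = -0.269 + 0.6*(-0.269 + 0.2793) = -0.2628
  grad(y) = 2.8973, v = y - alpha*grad = -0.4271
  prox(v) = soft_thresh(-0.4271, 0.1622) = -0.265
f(x_4) = 4*(-0.265)^2 + 5*(-0.265) + 2.86*|-0.265| = -0.2862


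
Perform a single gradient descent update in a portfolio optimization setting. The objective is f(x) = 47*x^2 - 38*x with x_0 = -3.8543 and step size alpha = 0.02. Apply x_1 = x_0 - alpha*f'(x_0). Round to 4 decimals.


We compute the gradient at x_0 and apply the update.
f'(x) = 94*x - 38
f'(-3.8543) = 94*-3.8543 - 38 = -400.3042
x_1 = -3.8543 - 0.02*-400.3042 = 4.1518


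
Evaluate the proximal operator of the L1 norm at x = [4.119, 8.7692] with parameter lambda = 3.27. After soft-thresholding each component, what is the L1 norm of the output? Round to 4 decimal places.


Soft-thresholding with lambda = 3.27:
prox(4.119) = sign(4.119)*max(|4.119| - 3.27, 0) = 0.849
prox(8.7692) = sign(8.7692)*max(|8.7692| - 3.27, 0) = 5.4992
prox(x) = [0.849, 5.4992]
||prox(x)||_1 = 0.849 + 5.4992 = 6.3482


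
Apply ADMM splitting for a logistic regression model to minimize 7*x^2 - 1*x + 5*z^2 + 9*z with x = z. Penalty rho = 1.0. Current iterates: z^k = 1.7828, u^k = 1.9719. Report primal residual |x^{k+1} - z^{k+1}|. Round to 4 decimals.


ADMM iteration with rho = 1.0, z^k = 1.7828, u^k = 1.9719
Step 1: x-update.
Minimize 7*x^2 - 1*x + (1.0/2)*(x - 1.7828 + 1.9719)^2
FOC: (2*7 + 1.0)*x = 1 + 1.0*(1.7828 - 1.9719)
x^{k+1} = 0.0541
Step 2: z-update.
Minimize 5*z^2 + 9*z + (1.0/2)*(0.0541 - z + 1.9719)^2
FOC: (2*5 + 1.0)*z = -9 + 1.0*(0.0541 + 1.9719)
z^{k+1} = -0.634
Step 3: u-update.
u^{k+1} = 1.9719 + 0.0541 + 0.634 = 2.66
Step 4: Primal residual = |0.0541 + 0.634| = 0.6881


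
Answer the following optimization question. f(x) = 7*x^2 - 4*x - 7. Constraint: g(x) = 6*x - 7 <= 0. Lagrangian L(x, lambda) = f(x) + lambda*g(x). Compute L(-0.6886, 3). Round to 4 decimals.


Step 1: Evaluate f(x).
f(-0.6886) = 7*(-0.6886)^2 - 4*(-0.6886) - 7 = -0.9264
Step 2: Evaluate g(x).
g(-0.6886) = 6*-0.6886 - 7 = -11.1316
Step 3: Compute Lagrangian.
L = -0.9264 + 3*-11.1316 = -34.3212


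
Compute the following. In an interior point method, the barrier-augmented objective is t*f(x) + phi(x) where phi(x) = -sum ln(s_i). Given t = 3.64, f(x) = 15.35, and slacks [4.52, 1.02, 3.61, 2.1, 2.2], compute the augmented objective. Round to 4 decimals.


Step 1: Compute log-barrier.
ln values: [1.5085, 0.0198, 1.2837, 0.7419, 0.7885]
phi = -(1.5085 + 0.0198 + 1.2837 + 0.7419 + 0.7885) = -4.3424
Step 2: Compute augmented objective.
t*f(x) = 3.64*15.35 = 55.874
Total = 55.874 - 4.3424 = 51.5316


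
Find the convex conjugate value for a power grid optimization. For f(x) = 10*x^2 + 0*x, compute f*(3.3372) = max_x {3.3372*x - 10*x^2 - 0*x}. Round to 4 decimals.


f*(y) = sup_x {y*x - a*x^2 - b*x} = sup_x {(y-b)*x - a*x^2}
FOC: (y - b) - 2a*x = 0 => x* = (y - b)/(2a)
x* = (3.3372 - 0)/(2*10) = 0.1669
f*(3.3372) = (y-b)^2/(4a) = (3.3372 - 0)^2/(4*10)
= 11.1369/40 = 0.2784


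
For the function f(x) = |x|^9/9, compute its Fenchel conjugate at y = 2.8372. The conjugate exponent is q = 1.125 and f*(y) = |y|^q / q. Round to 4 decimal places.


The conjugate exponent q satisfies 1/p + 1/q = 1.
p = 9, so q = 9/(9 - 1) = 1.125
|y|^q = 2.8372^1.125 = 3.2322
f*(2.8372) = 3.2322 / 1.125 = 2.8731


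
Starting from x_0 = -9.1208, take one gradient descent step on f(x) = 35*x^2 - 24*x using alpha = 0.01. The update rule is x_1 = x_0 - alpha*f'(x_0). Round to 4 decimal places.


We compute the gradient at x_0 and apply the update.
f'(x) = 70*x - 24
f'(-9.1208) = 70*-9.1208 - 24 = -662.456
x_1 = -9.1208 - 0.01*-662.456 = -2.4962


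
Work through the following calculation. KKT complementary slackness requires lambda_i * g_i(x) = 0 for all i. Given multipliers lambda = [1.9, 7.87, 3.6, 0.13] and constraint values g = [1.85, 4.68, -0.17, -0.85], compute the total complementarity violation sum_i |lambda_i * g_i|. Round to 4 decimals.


KKT complementary slackness check:
lambda_1 * g_1 = 1.9 * 1.85 = 3.515
lambda_2 * g_2 = 7.87 * 4.68 = 36.8316
lambda_3 * g_3 = 3.6 * -0.17 = -0.612
lambda_4 * g_4 = 0.13 * -0.85 = -0.1105
Total violation = 3.515 + 36.8316 + 0.612 + 0.1105 = 41.0691


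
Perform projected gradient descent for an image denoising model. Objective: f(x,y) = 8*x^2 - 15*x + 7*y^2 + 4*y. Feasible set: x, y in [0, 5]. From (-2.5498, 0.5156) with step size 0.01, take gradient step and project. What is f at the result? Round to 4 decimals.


Step 1: Compute gradient at (-2.5498, 0.5156).
grad_x = 2*8*-2.5498 - 15 = -55.7968
grad_y = 2*7*0.5156 + 4 = 11.2184
Step 2: Gradient step.
x_raw = -2.5498 - 0.01*-55.7968 = -1.9918
y_raw = 0.5156 - 0.01*11.2184 = 0.4034
Step 3: Project onto [0, 5].
x_proj = clip(-1.9918) = 0.0
y_proj = clip(0.4034) = 0.4034
Step 4: Evaluate f.
f(0.0, 0.4034) = 2.7529


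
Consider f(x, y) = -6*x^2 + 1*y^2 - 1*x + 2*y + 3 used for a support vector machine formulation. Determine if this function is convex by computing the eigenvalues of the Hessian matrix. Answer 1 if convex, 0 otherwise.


The Hessian of f(x,y) = -6*x^2 + 1*y^2 - 1*x + 2*y + 3 is:
H = [[-12, 0], [0, 2]]
Trace = -12 + 2 = -10
Determinant = -12*2 - (0)^2 = -24
Discriminant = (-10)^2 - 4*-24 = 196.0
Eigenvalues: lambda_1 = -12.0, lambda_2 = 2.0
The function is not convex.

0


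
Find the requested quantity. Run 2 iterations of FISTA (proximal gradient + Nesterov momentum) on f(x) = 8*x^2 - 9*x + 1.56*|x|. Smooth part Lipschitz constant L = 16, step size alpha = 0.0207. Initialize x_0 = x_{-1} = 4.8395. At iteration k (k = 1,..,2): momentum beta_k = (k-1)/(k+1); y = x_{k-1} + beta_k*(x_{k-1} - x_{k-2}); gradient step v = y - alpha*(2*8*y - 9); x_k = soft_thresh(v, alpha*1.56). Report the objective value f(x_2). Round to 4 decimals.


FISTA on f(x) = 8*x^2 - 9*x + 1.56*|x|
L = 16, alpha = 0.0207
Iteration 1: beta = 0.0, y = 4.8395 + 0.0*(4.8395 - 4.8395) = 4.8395
  grad(y) = 68.432, v = y - alpha*grad = 3.423
  prox(v) = soft_thresh(3.423, 0.0323) = 3.3907
Iteration 2: beta = 0.3333, y = 3.3907 + 0.3333*(3.3907 - 4.8395) = 2.9077
  grad(y) = 37.5235, v = y - alpha*grad = 2.131
  prox(v) = soft_thresh(2.131, 0.0323) = 2.0987
f(x_2) = 8*2.0987^2 - 9*2.0987 + 1.56*|2.0987| = 19.6218


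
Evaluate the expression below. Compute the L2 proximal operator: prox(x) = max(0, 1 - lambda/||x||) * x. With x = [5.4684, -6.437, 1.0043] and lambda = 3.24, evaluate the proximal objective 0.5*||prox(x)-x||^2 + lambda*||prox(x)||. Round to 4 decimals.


Step 1: Compute ||x||.
||x|| = 8.5057
Step 2: Compute scaling factor.
scale = max(0, 1 - 3.24/8.5057) = 0.6191
Step 3: prox(x) = [3.3854, -3.985, 0.6217]
||prox(x)|| = 5.2657
Step 4: Proximal objective.
0.5*||prox-x||^2 = 5.2488
lambda*||prox|| = 17.0609
Total = 22.3097


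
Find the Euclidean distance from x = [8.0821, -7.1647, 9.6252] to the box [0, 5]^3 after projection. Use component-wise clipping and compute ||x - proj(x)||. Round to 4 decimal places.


Project each component onto [0, 5].
clip(8.0821) = 5.0, clip(-7.1647) = 0.0, clip(9.6252) = 5.0
Projection = [5.0, 0.0, 5.0]
Squared diffs: [9.4993, 51.3329, 21.3925]
Distance = sqrt(82.2247) = 9.0678


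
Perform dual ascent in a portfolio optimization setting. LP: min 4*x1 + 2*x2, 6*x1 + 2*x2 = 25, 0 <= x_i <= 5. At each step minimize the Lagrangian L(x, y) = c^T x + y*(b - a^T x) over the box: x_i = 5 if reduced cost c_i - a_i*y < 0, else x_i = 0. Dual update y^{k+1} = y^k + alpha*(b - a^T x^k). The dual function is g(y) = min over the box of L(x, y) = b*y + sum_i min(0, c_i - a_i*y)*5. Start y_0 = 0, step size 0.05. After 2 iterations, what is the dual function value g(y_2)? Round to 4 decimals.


Dual ascent for LP: min 4*x1 + 2*x2, 6*x1 + 2*x2 = 25, 0 <= x_i <= 5
Step 1: y^k = 0.0, reduced costs: (4.0, 2.0)
  x^k = (0.0, 0.0), subgradient = b - a^T x = 25.0
  y^{k+1} = 0.0 + 0.05*25.0 = 1.25
Step 2: y^k = 1.25, reduced costs: (-3.5, -0.5)
  x^k = (5.0, 5.0), subgradient = b - a^T x = -15.0
  y^{k+1} = 1.25 + 0.05*-15.0 = 0.5
Dual objective at y_2 = 0.5: reduced costs (1.0, 1.0), box minimizer x = (0.0, 0.0)
g(y_2) = b*y + (c1 - a1*y)*x1 + (c2 - a2*y)*x2 = 25*0.5 + 1.0*0.0 + 1.0*0.0 = 12.5 + 0.0 + 0.0 = 12.5


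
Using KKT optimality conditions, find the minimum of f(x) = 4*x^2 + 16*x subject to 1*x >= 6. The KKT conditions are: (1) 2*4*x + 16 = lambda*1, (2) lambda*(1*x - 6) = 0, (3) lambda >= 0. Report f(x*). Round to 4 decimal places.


Step 1: Try lambda = 0 (constraint inactive).
x_unc = -16/(2*4) = -2.0
Check: 1*-2.0 = -2.0 < 6 -- violated!
Step 2: Constraint must be active: 1*x = 6
x* = 6/1 = 6.0
lambda = (2*4*6.0 + 16)/1 = 64.0
Step 3: Compute optimal value.
f(x*) = 4*6.0^2 + 16*6.0 = 240.0


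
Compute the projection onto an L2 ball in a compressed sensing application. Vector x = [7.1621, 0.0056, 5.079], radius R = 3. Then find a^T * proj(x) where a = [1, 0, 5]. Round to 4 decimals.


Step 1: Compute ||x|| (intermediates to 6 decimals).
||x|| = sqrt(7.1621^2 + 0.0056^2 + 5.079^2) = 8.780202
Step 2: Project.
Since ||x|| > R, scale = R/||x|| = 3/8.780202 = 0.341678, proj(x) = scale * x
proj(x) = [2.447132, 0.001913, 1.735383]
Step 3: Dot product.
a^T * proj(x) = 1*2.447132 + 0*0.001913 + 5*1.735383 = 11.124


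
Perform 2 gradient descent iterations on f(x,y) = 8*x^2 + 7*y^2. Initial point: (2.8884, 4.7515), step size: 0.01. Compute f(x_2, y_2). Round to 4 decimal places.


Gradient descent on f(x,y) = 8*x^2 + 7*y^2.
Starting point: (2.8884, 4.7515), alpha = 0.01
Step 1: grad_x = 2*8*2.8884 = 46.2144, grad_y = 2*7*4.7515 = 66.521
  x_1 = 2.8884 - 0.01*46.2144 = 2.4263
  y_1 = 4.7515 - 0.01*66.521 = 4.0863
Step 2: grad_x = 2*8*2.4263 = 38.8201, grad_y = 2*7*4.0863 = 57.2081
  x_2 = 2.4263 - 0.01*38.8201 = 2.0381
  y_2 = 4.0863 - 0.01*57.2081 = 3.5142
f(2.0381, 3.5142) = 8*2.0381^2 + 7*3.5142^2 = 119.677


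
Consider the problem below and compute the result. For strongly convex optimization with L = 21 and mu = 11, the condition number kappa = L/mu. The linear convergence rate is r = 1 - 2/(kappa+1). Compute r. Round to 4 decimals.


Step 1: Compute the condition number.
kappa = L/mu = 21/11 = 1.9091
Step 2: Compute the convergence rate.
r = 1 - 2/(kappa + 1) = 1 - 2*mu/(L + mu) = (L - mu)/(L + mu) = 10/32 = 0.3125


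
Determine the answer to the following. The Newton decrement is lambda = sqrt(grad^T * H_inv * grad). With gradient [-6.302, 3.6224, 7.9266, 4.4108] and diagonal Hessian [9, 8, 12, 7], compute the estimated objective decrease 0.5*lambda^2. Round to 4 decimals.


Step 1: H is diagonal, so H^(-1) * g = [-0.7002, 0.4528, 0.6606, 0.6301].
Step 2: g^T H^(-1) g = sum_i g_i^2 / H_ii
  = (-6.302)^2/9 + (3.6224)^2/8 + (7.9266)^2/12 + (4.4108)^2/7
  = 4.4128 + 1.6402 + 5.2359 + 2.7793 = 14.0682
Step 3: Objective decrease = 0.5 * g^T H^(-1) g = 7.0341


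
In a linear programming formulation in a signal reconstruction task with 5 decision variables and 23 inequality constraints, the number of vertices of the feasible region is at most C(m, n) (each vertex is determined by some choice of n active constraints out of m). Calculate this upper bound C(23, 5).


Each vertex corresponds to some choice of n active constraints out of m, so the number of vertices is at most C(m, n) = m! / (n!(m-n)!).
m = 23, n = 5
Numerator: 23 * 22 * 21 * 20 * 19
Denominator: 5! = 120
C(23, 5) = 33649


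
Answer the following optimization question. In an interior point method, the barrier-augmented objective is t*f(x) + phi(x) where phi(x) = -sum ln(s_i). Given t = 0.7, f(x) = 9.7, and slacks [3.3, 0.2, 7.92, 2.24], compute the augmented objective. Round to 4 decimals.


Step 1: Compute log-barrier.
ln values: [1.1939, -1.6094, 2.0694, 0.8065]
phi = -(1.1939 - 1.6094 + 2.0694 + 0.8065) = -2.4604
Step 2: Compute augmented objective.
t*f(x) = 0.7*9.7 = 6.79
Total = 6.79 - 2.4604 = 4.3296


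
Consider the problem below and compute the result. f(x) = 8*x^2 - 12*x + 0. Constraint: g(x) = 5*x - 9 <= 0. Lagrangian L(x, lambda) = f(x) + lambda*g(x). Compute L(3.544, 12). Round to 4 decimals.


Step 1: Evaluate f(x).
f(3.544) = 8*3.544^2 - 12*3.544 + 0 = 57.9515
Step 2: Evaluate g(x).
g(3.544) = 5*3.544 - 9 = 8.72
Step 3: Compute Lagrangian.
L = 57.9515 + 12*8.72 = 162.5915


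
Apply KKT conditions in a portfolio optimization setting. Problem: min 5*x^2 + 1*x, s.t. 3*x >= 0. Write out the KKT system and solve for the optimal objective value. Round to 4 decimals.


Step 1: Try lambda = 0 (constraint inactive).
x_unc = -1/(2*5) = -0.1
Check: 3*-0.1 = -0.3 < 0 -- violated!
Step 2: Constraint must be active: 3*x = 0
x* = 0/3 = 0.0
lambda = (2*5*0.0 + 1)/3 = 0.3333
Step 3: Compute optimal value.
f(x*) = 5*0.0^2 + 1*0.0 = 0.0


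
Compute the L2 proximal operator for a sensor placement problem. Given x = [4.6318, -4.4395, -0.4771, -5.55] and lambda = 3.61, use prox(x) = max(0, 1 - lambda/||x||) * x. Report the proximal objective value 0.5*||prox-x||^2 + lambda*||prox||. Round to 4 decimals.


Step 1: Compute ||x||.
||x|| = 8.4966
Step 2: Compute scaling factor.
scale = max(0, 1 - 3.61/8.4966) = 0.5751
Step 3: prox(x) = [2.6639, -2.5533, -0.2744, -3.1919]
||prox(x)|| = 4.8866
Step 4: Proximal objective.
0.5*||prox-x||^2 = 6.5161
lambda*||prox|| = 17.6406
Total = 24.1568


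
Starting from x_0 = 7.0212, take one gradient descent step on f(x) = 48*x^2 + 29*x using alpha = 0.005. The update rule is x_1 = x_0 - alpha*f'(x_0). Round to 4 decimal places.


We compute the gradient at x_0 and apply the update.
f'(x) = 96*x + 29
f'(7.0212) = 96*7.0212 + 29 = 703.0352
x_1 = 7.0212 - 0.005*703.0352 = 3.506


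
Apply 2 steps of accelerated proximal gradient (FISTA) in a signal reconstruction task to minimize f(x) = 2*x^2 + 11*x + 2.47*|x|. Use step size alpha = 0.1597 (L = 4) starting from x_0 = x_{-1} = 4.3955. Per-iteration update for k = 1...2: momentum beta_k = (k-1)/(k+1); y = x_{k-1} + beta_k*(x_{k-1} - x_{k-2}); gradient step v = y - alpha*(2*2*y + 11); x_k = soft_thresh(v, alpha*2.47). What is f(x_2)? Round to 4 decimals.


FISTA on f(x) = 2*x^2 + 11*x + 2.47*|x|
L = 4, alpha = 0.1597
Iteration 1: beta = 0.0, y = 4.3955 + 0.0*(4.3955 - 4.3955) = 4.3955
  grad(y) = 28.582, v = y - alpha*grad = -0.169
  prox(v) = soft_thresh(-0.169, 0.3945) = 0.0
Iteration 2: beta = 0.3333, y = 0.0 + 0.3333*(0.0 - 4.3955) = -1.4652
  grad(y) = 5.1393, v = y - alpha*grad = -2.2859
  prox(v) = soft_thresh(-2.2859, 0.3945) = -1.8915
f(x_2) = 2*(-1.8915)^2 + 11*(-1.8915) + 2.47*|-1.8915| = -8.9789


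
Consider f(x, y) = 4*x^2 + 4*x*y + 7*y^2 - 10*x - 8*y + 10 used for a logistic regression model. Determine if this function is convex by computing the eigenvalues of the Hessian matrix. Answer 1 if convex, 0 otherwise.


The Hessian of f(x,y) = 4*x^2 + 4*x*y + 7*y^2 - 10*x - 8*y + 10 is:
H = [[8, 4], [4, 14]]
Trace = 8 + 14 = 22
Determinant = 8*14 - (4)^2 = 96
Discriminant = (22)^2 - 4*96 = 100.0
Eigenvalues: lambda_1 = 6.0, lambda_2 = 16.0
The function is convex.

1


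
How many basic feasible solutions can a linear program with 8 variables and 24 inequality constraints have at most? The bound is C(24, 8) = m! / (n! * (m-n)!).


Each vertex corresponds to some choice of n active constraints out of m, so the number of vertices is at most C(m, n) = m! / (n!(m-n)!).
m = 24, n = 8
Numerator: 24 * 23 * 22 * 21 * 20 * 19 * 18 * 17
Denominator: 8! = 40320
C(24, 8) = 735471


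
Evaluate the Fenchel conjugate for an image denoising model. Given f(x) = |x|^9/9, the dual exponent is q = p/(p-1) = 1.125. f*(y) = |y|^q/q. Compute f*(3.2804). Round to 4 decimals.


The conjugate exponent q satisfies 1/p + 1/q = 1.
p = 9, so q = 9/(9 - 1) = 1.125
|y|^q = 3.2804^1.125 = 3.8056
f*(3.2804) = 3.8056 / 1.125 = 3.3827


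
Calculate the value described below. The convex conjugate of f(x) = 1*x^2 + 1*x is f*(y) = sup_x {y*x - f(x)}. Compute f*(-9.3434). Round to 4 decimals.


f*(y) = sup_x {y*x - a*x^2 - b*x} = sup_x {(y-b)*x - a*x^2}
FOC: (y - b) - 2a*x = 0 => x* = (y - b)/(2a)
x* = (-9.3434 - 1)/(2*1) = -5.1717
f*(-9.3434) = (y-b)^2/(4a) = (-9.3434 - 1)^2/(4*1)
= 106.9859/4 = 26.7465


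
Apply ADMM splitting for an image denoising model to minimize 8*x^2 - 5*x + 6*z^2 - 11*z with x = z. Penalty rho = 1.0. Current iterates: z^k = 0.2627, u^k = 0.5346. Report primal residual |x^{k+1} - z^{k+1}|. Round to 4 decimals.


ADMM iteration with rho = 1.0, z^k = 0.2627, u^k = 0.5346
Step 1: x-update.
Minimize 8*x^2 - 5*x + (1.0/2)*(x - 0.2627 + 0.5346)^2
FOC: (2*8 + 1.0)*x = 5 + 1.0*(0.2627 - 0.5346)
x^{k+1} = 0.2781
Step 2: z-update.
Minimize 6*z^2 - 11*z + (1.0/2)*(0.2781 - z + 0.5346)^2
FOC: (2*6 + 1.0)*z = 11 + 1.0*(0.2781 + 0.5346)
z^{k+1} = 0.9087
Step 3: u-update.
u^{k+1} = 0.5346 + 0.2781 - 0.9087 = -0.0959
Step 4: Primal residual = |0.2781 - 0.9087| = 0.6305


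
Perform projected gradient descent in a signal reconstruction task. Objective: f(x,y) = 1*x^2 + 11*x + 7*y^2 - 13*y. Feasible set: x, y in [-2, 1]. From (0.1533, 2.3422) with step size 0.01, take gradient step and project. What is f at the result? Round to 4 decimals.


Step 1: Compute gradient at (0.1533, 2.3422).
grad_x = 2*1*0.1533 + 11 = 11.3066
grad_y = 2*7*2.3422 - 13 = 19.7908
Step 2: Gradient step.
x_raw = 0.1533 - 0.01*11.3066 = 0.0402
y_raw = 2.3422 - 0.01*19.7908 = 2.1443
Step 3: Project onto [-2, 1].
x_proj = clip(0.0402) = 0.0402
y_proj = clip(2.1443) = 1.0
Step 4: Evaluate f.
f(0.0402, 1.0) = -5.5558


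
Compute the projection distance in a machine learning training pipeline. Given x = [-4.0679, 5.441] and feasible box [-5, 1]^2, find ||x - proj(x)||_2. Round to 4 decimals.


Project each component onto [-5, 1].
clip(-4.0679) = -4.0679, clip(5.441) = 1.0
Projection = [-4.0679, 1.0]
Squared diffs: [0.0, 19.7225]
Distance = sqrt(19.7225) = 4.441


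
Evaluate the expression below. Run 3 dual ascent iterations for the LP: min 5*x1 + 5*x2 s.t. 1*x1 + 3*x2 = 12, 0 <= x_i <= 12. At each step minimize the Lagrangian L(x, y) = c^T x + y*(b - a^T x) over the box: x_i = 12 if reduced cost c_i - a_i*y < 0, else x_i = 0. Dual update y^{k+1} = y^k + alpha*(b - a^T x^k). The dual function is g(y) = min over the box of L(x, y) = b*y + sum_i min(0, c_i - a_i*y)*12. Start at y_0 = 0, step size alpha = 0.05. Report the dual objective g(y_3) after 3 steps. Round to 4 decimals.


Dual ascent for LP: min 5*x1 + 5*x2, 1*x1 + 3*x2 = 12, 0 <= x_i <= 12
Step 1: y^k = 0.0, reduced costs: (5.0, 5.0)
  x^k = (0.0, 0.0), subgradient = b - a^T x = 12.0
  y^{k+1} = 0.0 + 0.05*12.0 = 0.6
Step 2: y^k = 0.6, reduced costs: (4.4, 3.2)
  x^k = (0.0, 0.0), subgradient = b - a^T x = 12.0
  y^{k+1} = 0.6 + 0.05*12.0 = 1.2
Step 3: y^k = 1.2, reduced costs: (3.8, 1.4)
  x^k = (0.0, 0.0), subgradient = b - a^T x = 12.0
  y^{k+1} = 1.2 + 0.05*12.0 = 1.8
Dual objective at y_3 = 1.8: reduced costs (3.2, -0.4), box minimizer x = (0.0, 12.0)
g(y_3) = b*y + (c1 - a1*y)*x1 + (c2 - a2*y)*x2 = 12*1.8 + 3.2*0.0 + (-0.4)*12.0 = 21.6 + 0.0 - 4.8 = 16.8


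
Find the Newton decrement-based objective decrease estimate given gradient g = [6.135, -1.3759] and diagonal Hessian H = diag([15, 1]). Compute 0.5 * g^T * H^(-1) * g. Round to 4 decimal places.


Step 1: H is diagonal, so H^(-1) * g = [0.409, -1.3759].
Step 2: g^T H^(-1) g = sum_i g_i^2 / H_ii
  = (6.135)^2/15 + (-1.3759)^2/1
  = 2.5092 + 1.8931 = 4.4023
Step 3: Objective decrease = 0.5 * g^T H^(-1) g = 2.2012


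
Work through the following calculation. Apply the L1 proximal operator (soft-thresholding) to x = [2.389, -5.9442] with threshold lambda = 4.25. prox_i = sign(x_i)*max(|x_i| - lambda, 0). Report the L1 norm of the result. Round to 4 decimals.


Soft-thresholding with lambda = 4.25:
prox(2.389) = sign(2.389)*max(|2.389| - 4.25, 0) = 0.0
prox(-5.9442) = sign(-5.9442)*max(|-5.9442| - 4.25, 0) = -1.6942
prox(x) = [0.0, -1.6942]
||prox(x)||_1 = 0.0 + 1.6942 = 1.6942


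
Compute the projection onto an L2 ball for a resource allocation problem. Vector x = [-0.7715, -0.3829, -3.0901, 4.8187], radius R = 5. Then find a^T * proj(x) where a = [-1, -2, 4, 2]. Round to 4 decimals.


Step 1: Compute ||x|| (intermediates to 6 decimals).
||x|| = sqrt((-0.7715)^2 + (-0.3829)^2 + (-3.0901)^2 + 4.8187^2) = 5.788818
Step 2: Project.
Since ||x|| > R, scale = R/||x|| = 5/5.788818 = 0.863734, proj(x) = scale * x
proj(x) = [-0.666371, -0.330724, -2.669024, 4.162075]
Step 3: Dot product.
a^T * proj(x) = -1*(-0.666371) - 2*(-0.330724) + 4*(-2.669024) + 2*4.162075 = -1.0241


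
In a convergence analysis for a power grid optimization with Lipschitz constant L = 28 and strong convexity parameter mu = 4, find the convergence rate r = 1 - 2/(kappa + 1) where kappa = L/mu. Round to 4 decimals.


Step 1: Compute the condition number.
kappa = L/mu = 28/4 = 7.0
Step 2: Compute the convergence rate.
r = 1 - 2/(kappa + 1) = 1 - 2*mu/(L + mu) = (L - mu)/(L + mu) = 24/32 = 0.75


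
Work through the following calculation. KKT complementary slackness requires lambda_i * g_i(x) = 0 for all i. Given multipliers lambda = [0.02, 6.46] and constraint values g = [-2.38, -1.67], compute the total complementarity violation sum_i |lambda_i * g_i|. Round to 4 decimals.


KKT complementary slackness check:
lambda_1 * g_1 = 0.02 * -2.38 = -0.0476
lambda_2 * g_2 = 6.46 * -1.67 = -10.7882
Total violation = 0.0476 + 10.7882 = 10.8358


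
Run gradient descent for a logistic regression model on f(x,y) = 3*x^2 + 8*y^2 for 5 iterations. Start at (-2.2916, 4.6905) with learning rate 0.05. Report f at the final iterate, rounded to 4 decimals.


Gradient descent on f(x,y) = 3*x^2 + 8*y^2.
Starting point: (-2.2916, 4.6905), alpha = 0.05
Step 1: grad_x = 2*3*-2.2916 = -13.7496, grad_y = 2*8*4.6905 = 75.048
  x_1 = -2.2916 - 0.05*-13.7496 = -1.6041
  y_1 = 4.6905 - 0.05*75.048 = 0.9381
Step 2: grad_x = 2*3*-1.6041 = -9.6247, grad_y = 2*8*0.9381 = 15.0096
  x_2 = -1.6041 - 0.05*-9.6247 = -1.1229
  y_2 = 0.9381 - 0.05*15.0096 = 0.1876
Step 3: grad_x = 2*3*-1.1229 = -6.7373, grad_y = 2*8*0.1876 = 3.0019
  x_3 = -1.1229 - 0.05*-6.7373 = -0.786
  y_3 = 0.1876 - 0.05*3.0019 = 0.0375
Step 4: grad_x = 2*3*-0.786 = -4.7161, grad_y = 2*8*0.0375 = 0.6004
  x_4 = -0.786 - 0.05*-4.7161 = -0.5502
  y_4 = 0.0375 - 0.05*0.6004 = 0.0075
Step 5: grad_x = 2*3*-0.5502 = -3.3013, grad_y = 2*8*0.0075 = 0.1201
  x_5 = -0.5502 - 0.05*-3.3013 = -0.3851
  y_5 = 0.0075 - 0.05*0.1201 = 0.0015
f(-0.3851, 0.0015) = 3*(-0.3851)^2 + 8*0.0015^2 = 0.445


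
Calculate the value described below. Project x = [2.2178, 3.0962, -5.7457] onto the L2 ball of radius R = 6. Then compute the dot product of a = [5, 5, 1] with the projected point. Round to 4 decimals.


Step 1: Compute ||x|| (intermediates to 6 decimals).
||x|| = sqrt(2.2178^2 + 3.0962^2 + (-5.7457)^2) = 6.893342
Step 2: Project.
Since ||x|| > R, scale = R/||x|| = 6/6.893342 = 0.870405, proj(x) = scale * x
proj(x) = [1.930384, 2.694948, -5.001086]
Step 3: Dot product.
a^T * proj(x) = 5*1.930384 + 5*2.694948 + 1*(-5.001086) = 18.1256


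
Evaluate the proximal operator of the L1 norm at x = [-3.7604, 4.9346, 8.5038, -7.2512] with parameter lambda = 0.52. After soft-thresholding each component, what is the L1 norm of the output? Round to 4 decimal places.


Soft-thresholding with lambda = 0.52:
prox(-3.7604) = sign(-3.7604)*max(|-3.7604| - 0.52, 0) = -3.2404
prox(4.9346) = sign(4.9346)*max(|4.9346| - 0.52, 0) = 4.4146
prox(8.5038) = sign(8.5038)*max(|8.5038| - 0.52, 0) = 7.9838
prox(-7.2512) = sign(-7.2512)*max(|-7.2512| - 0.52, 0) = -6.7312
prox(x) = [-3.2404, 4.4146, 7.9838, -6.7312]
||prox(x)||_1 = 3.2404 + 4.4146 + 7.9838 + 6.7312 = 22.37


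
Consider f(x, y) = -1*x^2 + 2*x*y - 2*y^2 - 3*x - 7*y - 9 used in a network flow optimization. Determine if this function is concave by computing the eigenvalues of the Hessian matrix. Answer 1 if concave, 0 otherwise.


The Hessian of f(x,y) = -1*x^2 + 2*x*y - 2*y^2 - 3*x - 7*y - 9 is:
H = [[-2, 2], [2, -4]]
Trace = -2 - 4 = -6
Determinant = -2*-4 - (2)^2 = 4
Discriminant = (-6)^2 - 4*4 = 20.0
Eigenvalues: lambda_1 = -5.2361, lambda_2 = -0.7639
The function is concave.

1


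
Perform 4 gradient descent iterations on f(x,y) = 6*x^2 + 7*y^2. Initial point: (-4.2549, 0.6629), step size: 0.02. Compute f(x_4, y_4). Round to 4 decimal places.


Gradient descent on f(x,y) = 6*x^2 + 7*y^2.
Starting point: (-4.2549, 0.6629), alpha = 0.02
Step 1: grad_x = 2*6*-4.2549 = -51.0588, grad_y = 2*7*0.6629 = 9.2806
  x_1 = -4.2549 - 0.02*-51.0588 = -3.2337
  y_1 = 0.6629 - 0.02*9.2806 = 0.4773
Step 2: grad_x = 2*6*-3.2337 = -38.8047, grad_y = 2*7*0.4773 = 6.682
  x_2 = -3.2337 - 0.02*-38.8047 = -2.4576
  y_2 = 0.4773 - 0.02*6.682 = 0.3436
Step 3: grad_x = 2*6*-2.4576 = -29.4916, grad_y = 2*7*0.3436 = 4.8111
  x_3 = -2.4576 - 0.02*-29.4916 = -1.8678
  y_3 = 0.3436 - 0.02*4.8111 = 0.2474
Step 4: grad_x = 2*6*-1.8678 = -22.4136, grad_y = 2*7*0.2474 = 3.464
  x_4 = -1.8678 - 0.02*-22.4136 = -1.4195
  y_4 = 0.2474 - 0.02*3.464 = 0.1781
f(-1.4195, 0.1781) = 6*(-1.4195)^2 + 7*0.1781^2 = 12.3125


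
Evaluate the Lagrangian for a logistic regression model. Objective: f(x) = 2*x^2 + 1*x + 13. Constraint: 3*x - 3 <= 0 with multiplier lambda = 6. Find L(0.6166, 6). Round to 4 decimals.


Step 1: Evaluate f(x).
f(0.6166) = 2*0.6166^2 + 1*0.6166 + 13 = 14.377
Step 2: Evaluate g(x).
g(0.6166) = 3*0.6166 - 3 = -1.1502
Step 3: Compute Lagrangian.
L = 14.377 + 6*-1.1502 = 7.4758


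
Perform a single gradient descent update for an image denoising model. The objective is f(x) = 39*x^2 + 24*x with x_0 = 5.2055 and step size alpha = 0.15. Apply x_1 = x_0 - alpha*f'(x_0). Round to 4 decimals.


We compute the gradient at x_0 and apply the update.
f'(x) = 78*x + 24
f'(5.2055) = 78*5.2055 + 24 = 430.029
x_1 = 5.2055 - 0.15*430.029 = -59.2989


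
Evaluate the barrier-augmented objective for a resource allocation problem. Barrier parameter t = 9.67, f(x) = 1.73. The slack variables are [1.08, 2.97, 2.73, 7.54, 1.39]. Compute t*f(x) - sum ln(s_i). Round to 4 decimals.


Step 1: Compute log-barrier.
ln values: [0.077, 1.0886, 1.0043, 2.0202, 0.3293]
phi = -(0.077 + 1.0886 + 1.0043 + 2.0202 + 0.3293) = -4.5194
Step 2: Compute augmented objective.
t*f(x) = 9.67*1.73 = 16.7291
Total = 16.7291 - 4.5194 = 12.2097


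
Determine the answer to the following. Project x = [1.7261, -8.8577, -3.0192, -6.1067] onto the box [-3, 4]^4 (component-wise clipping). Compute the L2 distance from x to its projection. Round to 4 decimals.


Project each component onto [-3, 4].
clip(1.7261) = 1.7261, clip(-8.8577) = -3.0, clip(-3.0192) = -3.0, clip(-6.1067) = -3.0
Projection = [1.7261, -3.0, -3.0, -3.0]
Squared diffs: [0.0, 34.3126, 0.0004, 9.6516]
Distance = sqrt(43.9646) = 6.6306
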